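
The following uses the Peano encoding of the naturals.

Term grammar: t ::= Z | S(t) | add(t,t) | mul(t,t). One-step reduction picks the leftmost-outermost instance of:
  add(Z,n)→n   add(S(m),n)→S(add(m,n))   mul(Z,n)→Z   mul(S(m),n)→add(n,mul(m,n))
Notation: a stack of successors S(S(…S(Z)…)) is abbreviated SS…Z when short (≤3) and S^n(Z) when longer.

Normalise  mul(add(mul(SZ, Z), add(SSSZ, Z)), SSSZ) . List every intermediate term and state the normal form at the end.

  start: mul(add(mul(SZ, Z), add(SSSZ, Z)), SSSZ)
  [1] mul(add(add(Z, mul(Z, Z)), add(SSSZ, Z)), SSSZ)
  [2] mul(add(mul(Z, Z), add(SSSZ, Z)), SSSZ)
  [3] mul(add(Z, add(SSSZ, Z)), SSSZ)
  [4] mul(add(SSSZ, Z), SSSZ)
  [5] mul(S(add(SSZ, Z)), SSSZ)
  [6] add(SSSZ, mul(add(SSZ, Z), SSSZ))
  [7] S(add(SSZ, mul(add(SSZ, Z), SSSZ)))
  [8] S(S(add(SZ, mul(add(SSZ, Z), SSSZ))))
  [9] S(S(S(add(Z, mul(add(SSZ, Z), SSSZ)))))
  [10] S(S(S(mul(add(SSZ, Z), SSSZ))))
  [11] S(S(S(mul(S(add(SZ, Z)), SSSZ))))
  [12] S(S(S(add(SSSZ, mul(add(SZ, Z), SSSZ)))))
  [13] S(S(S(S(add(SSZ, mul(add(SZ, Z), SSSZ))))))
  [14] S(S(S(S(S(add(SZ, mul(add(SZ, Z), SSSZ)))))))
  [15] S(S(S(S(S(S(add(Z, mul(add(SZ, Z), SSSZ))))))))
  [16] S(S(S(S(S(S(mul(add(SZ, Z), SSSZ)))))))
  [17] S(S(S(S(S(S(mul(S(add(Z, Z)), SSSZ)))))))
  [18] S(S(S(S(S(S(add(SSSZ, mul(add(Z, Z), SSSZ))))))))
  [19] S(S(S(S(S(S(S(add(SSZ, mul(add(Z, Z), SSSZ)))))))))
  [20] S(S(S(S(S(S(S(S(add(SZ, mul(add(Z, Z), SSSZ))))))))))
  [21] S(S(S(S(S(S(S(S(S(add(Z, mul(add(Z, Z), SSSZ)))))))))))
  [22] S(S(S(S(S(S(S(S(S(mul(add(Z, Z), SSSZ))))))))))
  [23] S(S(S(S(S(S(S(S(S(mul(Z, SSSZ))))))))))
  [24] S^9(Z)

Answer: normal form = S^9(Z)  (in 24 steps)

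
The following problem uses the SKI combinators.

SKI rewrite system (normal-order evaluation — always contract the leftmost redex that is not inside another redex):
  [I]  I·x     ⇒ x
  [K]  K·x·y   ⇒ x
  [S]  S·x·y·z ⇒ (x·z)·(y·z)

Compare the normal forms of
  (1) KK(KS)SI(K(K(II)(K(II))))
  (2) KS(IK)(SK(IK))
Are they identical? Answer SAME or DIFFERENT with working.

Answer: DIFFERENT — A ⇓ S(KI), B ⇓ S(SKK)

Derivation:
Term A:
  start: KK(KS)SI(K(K(II)(K(II))))
  step 1: KSI(K(K(II)(K(II))))
  step 2: S(K(K(II)(K(II))))
  step 3: S(K(II))
  step 4: S(KI)

Term B:
  start: KS(IK)(SK(IK))
  step 1: S(SK(IK))
  step 2: S(SKK)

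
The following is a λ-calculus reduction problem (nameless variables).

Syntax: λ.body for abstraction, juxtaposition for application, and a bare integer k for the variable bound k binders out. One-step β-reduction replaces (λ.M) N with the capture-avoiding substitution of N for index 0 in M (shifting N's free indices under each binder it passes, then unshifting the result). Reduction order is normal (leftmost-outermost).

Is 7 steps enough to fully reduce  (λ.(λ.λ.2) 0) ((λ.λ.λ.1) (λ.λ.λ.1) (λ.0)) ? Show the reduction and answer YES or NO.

  start: (λ.(λ.λ.2) 0) ((λ.λ.λ.1) (λ.λ.λ.1) (λ.0))
  [1] (λ.λ.(λ.λ.λ.1) (λ.λ.λ.1) (λ.0)) ((λ.λ.λ.1) (λ.λ.λ.1) (λ.0))
  [2] λ.(λ.λ.λ.1) (λ.λ.λ.1) (λ.0)
  [3] λ.(λ.λ.1) (λ.0)
  [4] λ.λ.λ.0

Answer: YES — reaches normal form λ.λ.λ.0 in 4 ≤ 7 steps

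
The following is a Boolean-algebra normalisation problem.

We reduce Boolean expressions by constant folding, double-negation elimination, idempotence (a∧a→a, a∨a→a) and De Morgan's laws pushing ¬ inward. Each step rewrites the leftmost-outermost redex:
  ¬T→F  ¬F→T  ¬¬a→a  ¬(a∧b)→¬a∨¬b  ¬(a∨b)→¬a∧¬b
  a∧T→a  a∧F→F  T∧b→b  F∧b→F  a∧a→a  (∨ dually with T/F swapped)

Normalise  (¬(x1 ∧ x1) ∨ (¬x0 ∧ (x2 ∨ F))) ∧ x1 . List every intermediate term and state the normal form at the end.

Answer: normal form = (¬x1 ∨ (¬x0 ∧ x2)) ∧ x1  (in 3 steps)

Reduction:
  start: (¬(x1 ∧ x1) ∨ (¬x0 ∧ (x2 ∨ F))) ∧ x1
  →1  ((¬x1 ∨ ¬x1) ∨ (¬x0 ∧ (x2 ∨ F))) ∧ x1
  →2  (¬x1 ∨ (¬x0 ∧ (x2 ∨ F))) ∧ x1
  →3  (¬x1 ∨ (¬x0 ∧ x2)) ∧ x1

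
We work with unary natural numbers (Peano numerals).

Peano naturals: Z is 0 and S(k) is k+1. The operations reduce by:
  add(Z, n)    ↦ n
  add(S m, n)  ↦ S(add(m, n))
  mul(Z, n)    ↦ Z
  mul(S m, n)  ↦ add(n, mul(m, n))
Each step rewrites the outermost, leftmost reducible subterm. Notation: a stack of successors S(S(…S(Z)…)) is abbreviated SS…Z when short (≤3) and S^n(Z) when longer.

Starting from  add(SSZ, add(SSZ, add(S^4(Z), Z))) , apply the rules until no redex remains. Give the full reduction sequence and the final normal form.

Answer: normal form = S^8(Z)  (in 11 steps)

Working:
  start: add(SSZ, add(SSZ, add(S^4(Z), Z)))
  step 1: S(add(SZ, add(SSZ, add(S^4(Z), Z))))
  step 2: S(S(add(Z, add(SSZ, add(S^4(Z), Z)))))
  step 3: S(S(add(SSZ, add(S^4(Z), Z))))
  step 4: S(S(S(add(SZ, add(S^4(Z), Z)))))
  step 5: S(S(S(S(add(Z, add(S^4(Z), Z))))))
  step 6: S(S(S(S(add(S^4(Z), Z)))))
  step 7: S(S(S(S(S(add(SSSZ, Z))))))
  step 8: S(S(S(S(S(S(add(SSZ, Z)))))))
  step 9: S(S(S(S(S(S(S(add(SZ, Z))))))))
  step 10: S(S(S(S(S(S(S(S(add(Z, Z)))))))))
  step 11: S^8(Z)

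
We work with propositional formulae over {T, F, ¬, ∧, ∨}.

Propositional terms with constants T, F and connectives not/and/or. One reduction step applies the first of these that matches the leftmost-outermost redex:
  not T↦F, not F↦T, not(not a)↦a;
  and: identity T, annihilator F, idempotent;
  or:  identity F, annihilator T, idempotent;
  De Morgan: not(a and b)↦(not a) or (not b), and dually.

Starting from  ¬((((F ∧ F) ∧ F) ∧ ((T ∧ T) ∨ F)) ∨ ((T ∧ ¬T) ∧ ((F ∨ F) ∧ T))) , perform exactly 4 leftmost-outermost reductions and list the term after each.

Answer: after 4 steps: (((¬F ∨ ¬F) ∨ ¬F) ∨ ¬((T ∧ T) ∨ F)) ∧ ¬((T ∧ ¬T) ∧ ((F ∨ F) ∧ T))

Derivation:
  start: ¬((((F ∧ F) ∧ F) ∧ ((T ∧ T) ∨ F)) ∨ ((T ∧ ¬T) ∧ ((F ∨ F) ∧ T)))
  [1] ¬(((F ∧ F) ∧ F) ∧ ((T ∧ T) ∨ F)) ∧ ¬((T ∧ ¬T) ∧ ((F ∨ F) ∧ T))
  [2] (¬((F ∧ F) ∧ F) ∨ ¬((T ∧ T) ∨ F)) ∧ ¬((T ∧ ¬T) ∧ ((F ∨ F) ∧ T))
  [3] ((¬(F ∧ F) ∨ ¬F) ∨ ¬((T ∧ T) ∨ F)) ∧ ¬((T ∧ ¬T) ∧ ((F ∨ F) ∧ T))
  [4] (((¬F ∨ ¬F) ∨ ¬F) ∨ ¬((T ∧ T) ∨ F)) ∧ ¬((T ∧ ¬T) ∧ ((F ∨ F) ∧ T))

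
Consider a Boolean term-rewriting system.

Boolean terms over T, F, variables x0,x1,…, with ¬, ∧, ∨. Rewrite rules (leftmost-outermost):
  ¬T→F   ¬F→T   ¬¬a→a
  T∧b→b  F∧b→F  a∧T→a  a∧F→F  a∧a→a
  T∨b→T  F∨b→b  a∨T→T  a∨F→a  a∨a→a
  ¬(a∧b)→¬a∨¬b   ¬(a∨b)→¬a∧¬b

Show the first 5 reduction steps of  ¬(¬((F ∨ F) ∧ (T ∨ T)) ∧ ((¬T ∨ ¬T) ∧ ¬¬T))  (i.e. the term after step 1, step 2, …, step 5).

Answer: after 5 steps: ¬((¬T ∨ ¬T) ∧ ¬¬T)

Derivation:
  start: ¬(¬((F ∨ F) ∧ (T ∨ T)) ∧ ((¬T ∨ ¬T) ∧ ¬¬T))
  →1  ¬¬((F ∨ F) ∧ (T ∨ T)) ∨ ¬((¬T ∨ ¬T) ∧ ¬¬T)
  →2  ((F ∨ F) ∧ (T ∨ T)) ∨ ¬((¬T ∨ ¬T) ∧ ¬¬T)
  →3  (F ∧ (T ∨ T)) ∨ ¬((¬T ∨ ¬T) ∧ ¬¬T)
  →4  F ∨ ¬((¬T ∨ ¬T) ∧ ¬¬T)
  →5  ¬((¬T ∨ ¬T) ∧ ¬¬T)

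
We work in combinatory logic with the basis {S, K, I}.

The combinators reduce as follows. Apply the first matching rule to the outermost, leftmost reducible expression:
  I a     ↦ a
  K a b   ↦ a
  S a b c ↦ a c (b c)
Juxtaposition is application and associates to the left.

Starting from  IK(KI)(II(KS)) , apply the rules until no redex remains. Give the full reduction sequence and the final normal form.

  start: IK(KI)(II(KS))
  →1  K(KI)(II(KS))
  →2  KI

Answer: normal form = KI  (in 2 steps)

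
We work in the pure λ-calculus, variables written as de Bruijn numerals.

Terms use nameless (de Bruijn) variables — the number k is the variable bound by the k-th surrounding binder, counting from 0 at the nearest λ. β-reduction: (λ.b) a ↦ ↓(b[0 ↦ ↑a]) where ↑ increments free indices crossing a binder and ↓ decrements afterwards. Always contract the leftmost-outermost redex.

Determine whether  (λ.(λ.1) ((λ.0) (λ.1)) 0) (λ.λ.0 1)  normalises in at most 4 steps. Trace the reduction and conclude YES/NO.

Answer: YES — reaches normal form λ.0 (λ.λ.0 1) in 3 ≤ 4 steps

Derivation:
  start: (λ.(λ.1) ((λ.0) (λ.1)) 0) (λ.λ.0 1)
  [1] (λ.λ.λ.0 1) ((λ.0) (λ.λ.λ.0 1)) (λ.λ.0 1)
  [2] (λ.λ.0 1) (λ.λ.0 1)
  [3] λ.0 (λ.λ.0 1)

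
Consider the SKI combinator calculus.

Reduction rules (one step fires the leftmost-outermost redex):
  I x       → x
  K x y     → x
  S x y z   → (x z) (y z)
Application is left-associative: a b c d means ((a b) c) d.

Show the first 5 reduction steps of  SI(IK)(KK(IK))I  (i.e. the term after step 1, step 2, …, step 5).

Answer: after 5 steps: K(KK(IK))

Working:
  start: SI(IK)(KK(IK))I
  →1  I(KK(IK))(IK(KK(IK)))I
  →2  KK(IK)(IK(KK(IK)))I
  →3  K(IK(KK(IK)))I
  →4  IK(KK(IK))
  →5  K(KK(IK))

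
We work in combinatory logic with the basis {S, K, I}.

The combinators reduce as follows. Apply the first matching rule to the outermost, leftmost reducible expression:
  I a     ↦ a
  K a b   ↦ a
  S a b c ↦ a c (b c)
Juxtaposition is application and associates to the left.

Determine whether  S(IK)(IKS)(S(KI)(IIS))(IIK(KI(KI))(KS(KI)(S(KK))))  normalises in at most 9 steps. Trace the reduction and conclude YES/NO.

  start: S(IK)(IKS)(S(KI)(IIS))(IIK(KI(KI))(KS(KI)(S(KK))))
  →1  IK(S(KI)(IIS))(IKS(S(KI)(IIS)))(IIK(KI(KI))(KS(KI)(S(KK))))
  →2  K(S(KI)(IIS))(IKS(S(KI)(IIS)))(IIK(KI(KI))(KS(KI)(S(KK))))
  →3  S(KI)(IIS)(IIK(KI(KI))(KS(KI)(S(KK))))
  →4  KI(IIK(KI(KI))(KS(KI)(S(KK))))(IIS(IIK(KI(KI))(KS(KI)(S(KK)))))
  →5  I(IIS(IIK(KI(KI))(KS(KI)(S(KK)))))
  →6  IIS(IIK(KI(KI))(KS(KI)(S(KK))))
  →7  IS(IIK(KI(KI))(KS(KI)(S(KK))))
  →8  S(IIK(KI(KI))(KS(KI)(S(KK))))
  →9  S(IK(KI(KI))(KS(KI)(S(KK))))

Answer: NO — after 9 steps the term is S(IK(KI(KI))(KS(KI)(S(KK)))), not yet normal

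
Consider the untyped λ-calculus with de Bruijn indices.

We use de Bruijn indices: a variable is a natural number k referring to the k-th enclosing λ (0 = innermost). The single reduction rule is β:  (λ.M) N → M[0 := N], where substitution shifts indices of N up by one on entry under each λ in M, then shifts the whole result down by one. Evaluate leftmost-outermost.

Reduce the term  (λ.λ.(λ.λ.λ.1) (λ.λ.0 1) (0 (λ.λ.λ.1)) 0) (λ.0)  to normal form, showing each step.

Answer: normal form = λ.0 (λ.λ.λ.1)  (in 4 steps)

Reduction:
  start: (λ.λ.(λ.λ.λ.1) (λ.λ.0 1) (0 (λ.λ.λ.1)) 0) (λ.0)
  step 1: λ.(λ.λ.λ.1) (λ.λ.0 1) (0 (λ.λ.λ.1)) 0
  step 2: λ.(λ.λ.1) (0 (λ.λ.λ.1)) 0
  step 3: λ.(λ.1 (λ.λ.λ.1)) 0
  step 4: λ.0 (λ.λ.λ.1)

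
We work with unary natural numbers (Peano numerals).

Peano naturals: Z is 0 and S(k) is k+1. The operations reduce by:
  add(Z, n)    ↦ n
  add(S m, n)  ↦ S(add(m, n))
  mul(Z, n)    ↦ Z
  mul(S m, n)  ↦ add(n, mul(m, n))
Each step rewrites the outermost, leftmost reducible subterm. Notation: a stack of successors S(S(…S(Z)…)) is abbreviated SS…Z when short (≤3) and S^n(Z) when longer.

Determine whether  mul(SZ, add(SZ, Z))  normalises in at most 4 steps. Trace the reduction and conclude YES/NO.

  start: mul(SZ, add(SZ, Z))
  →1  add(add(SZ, Z), mul(Z, add(SZ, Z)))
  →2  add(S(add(Z, Z)), mul(Z, add(SZ, Z)))
  →3  S(add(add(Z, Z), mul(Z, add(SZ, Z))))
  →4  S(add(Z, mul(Z, add(SZ, Z))))

Answer: NO — after 4 steps the term is S(add(Z, mul(Z, add(SZ, Z)))), not yet normal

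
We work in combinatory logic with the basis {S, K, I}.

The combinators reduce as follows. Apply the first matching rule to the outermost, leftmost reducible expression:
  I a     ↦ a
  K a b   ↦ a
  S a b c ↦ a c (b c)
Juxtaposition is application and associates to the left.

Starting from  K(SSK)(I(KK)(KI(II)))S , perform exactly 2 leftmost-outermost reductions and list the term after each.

Answer: after 2 steps: SS(KS)

Reduction:
  start: K(SSK)(I(KK)(KI(II)))S
  step 1: SSKS
  step 2: SS(KS)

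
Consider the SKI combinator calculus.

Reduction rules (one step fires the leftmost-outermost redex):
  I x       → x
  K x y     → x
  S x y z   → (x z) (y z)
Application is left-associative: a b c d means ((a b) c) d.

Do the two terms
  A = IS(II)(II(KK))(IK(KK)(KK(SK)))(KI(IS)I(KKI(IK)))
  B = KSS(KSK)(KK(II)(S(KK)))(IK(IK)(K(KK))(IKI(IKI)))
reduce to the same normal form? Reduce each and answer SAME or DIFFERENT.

Answer: DIFFERENT — A ⇓ K(KK), B ⇓ S(KI)(S(KK))

Working:
Term A:
  start: IS(II)(II(KK))(IK(KK)(KK(SK)))(KI(IS)I(KKI(IK)))
  [1] S(II)(II(KK))(IK(KK)(KK(SK)))(KI(IS)I(KKI(IK)))
  [2] II(IK(KK)(KK(SK)))(II(KK)(IK(KK)(KK(SK))))(KI(IS)I(KKI(IK)))
  [3] I(IK(KK)(KK(SK)))(II(KK)(IK(KK)(KK(SK))))(KI(IS)I(KKI(IK)))
  [4] IK(KK)(KK(SK))(II(KK)(IK(KK)(KK(SK))))(KI(IS)I(KKI(IK)))
  [5] K(KK)(KK(SK))(II(KK)(IK(KK)(KK(SK))))(KI(IS)I(KKI(IK)))
  [6] KK(II(KK)(IK(KK)(KK(SK))))(KI(IS)I(KKI(IK)))
  [7] K(KI(IS)I(KKI(IK)))
  [8] K(II(KKI(IK)))
  [9] K(I(KKI(IK)))
  [10] K(KKI(IK))
  [11] K(K(IK))
  [12] K(KK)

Term B:
  start: KSS(KSK)(KK(II)(S(KK)))(IK(IK)(K(KK))(IKI(IKI)))
  [1] S(KSK)(KK(II)(S(KK)))(IK(IK)(K(KK))(IKI(IKI)))
  [2] KSK(IK(IK)(K(KK))(IKI(IKI)))(KK(II)(S(KK))(IK(IK)(K(KK))(IKI(IKI))))
  [3] S(IK(IK)(K(KK))(IKI(IKI)))(KK(II)(S(KK))(IK(IK)(K(KK))(IKI(IKI))))
  [4] S(K(IK)(K(KK))(IKI(IKI)))(KK(II)(S(KK))(IK(IK)(K(KK))(IKI(IKI))))
  [5] S(IK(IKI(IKI)))(KK(II)(S(KK))(IK(IK)(K(KK))(IKI(IKI))))
  [6] S(K(IKI(IKI)))(KK(II)(S(KK))(IK(IK)(K(KK))(IKI(IKI))))
  [7] S(K(KI(IKI)))(KK(II)(S(KK))(IK(IK)(K(KK))(IKI(IKI))))
  [8] S(KI)(KK(II)(S(KK))(IK(IK)(K(KK))(IKI(IKI))))
  [9] S(KI)(K(S(KK))(IK(IK)(K(KK))(IKI(IKI))))
  [10] S(KI)(S(KK))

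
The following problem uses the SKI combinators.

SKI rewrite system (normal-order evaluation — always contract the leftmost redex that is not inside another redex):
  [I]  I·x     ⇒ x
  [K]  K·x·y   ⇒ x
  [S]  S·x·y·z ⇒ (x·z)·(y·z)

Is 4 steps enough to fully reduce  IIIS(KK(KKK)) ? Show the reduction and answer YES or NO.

  start: IIIS(KK(KKK))
  →1  IIS(KK(KKK))
  →2  IS(KK(KKK))
  →3  S(KK(KKK))
  →4  SK

Answer: YES — reaches normal form SK in 4 ≤ 4 steps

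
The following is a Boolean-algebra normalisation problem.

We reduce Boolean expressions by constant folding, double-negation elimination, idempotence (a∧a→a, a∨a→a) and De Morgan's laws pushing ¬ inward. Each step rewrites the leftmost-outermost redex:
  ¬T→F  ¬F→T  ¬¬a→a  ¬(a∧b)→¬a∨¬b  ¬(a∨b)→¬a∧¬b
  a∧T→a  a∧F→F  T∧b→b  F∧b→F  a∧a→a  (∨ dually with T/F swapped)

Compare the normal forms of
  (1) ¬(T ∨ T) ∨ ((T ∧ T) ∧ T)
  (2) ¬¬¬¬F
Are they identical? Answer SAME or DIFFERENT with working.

Answer: DIFFERENT — A ⇓ T, B ⇓ F

Derivation:
Term A:
  start: ¬(T ∨ T) ∨ ((T ∧ T) ∧ T)
  →1  (¬T ∧ ¬T) ∨ ((T ∧ T) ∧ T)
  →2  ¬T ∨ ((T ∧ T) ∧ T)
  →3  F ∨ ((T ∧ T) ∧ T)
  →4  (T ∧ T) ∧ T
  →5  T ∧ T
  →6  T

Term B:
  start: ¬¬¬¬F
  →1  ¬¬F
  →2  F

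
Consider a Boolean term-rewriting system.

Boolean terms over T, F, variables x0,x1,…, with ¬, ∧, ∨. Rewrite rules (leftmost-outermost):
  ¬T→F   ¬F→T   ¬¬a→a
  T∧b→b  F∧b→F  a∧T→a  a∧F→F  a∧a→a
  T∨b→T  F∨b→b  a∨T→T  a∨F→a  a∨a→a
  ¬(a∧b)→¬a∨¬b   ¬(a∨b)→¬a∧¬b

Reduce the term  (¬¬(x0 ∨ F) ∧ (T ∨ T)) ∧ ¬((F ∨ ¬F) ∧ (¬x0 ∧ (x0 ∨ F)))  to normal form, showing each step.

  start: (¬¬(x0 ∨ F) ∧ (T ∨ T)) ∧ ¬((F ∨ ¬F) ∧ (¬x0 ∧ (x0 ∨ F)))
  →1  ((x0 ∨ F) ∧ (T ∨ T)) ∧ ¬((F ∨ ¬F) ∧ (¬x0 ∧ (x0 ∨ F)))
  →2  (x0 ∧ (T ∨ T)) ∧ ¬((F ∨ ¬F) ∧ (¬x0 ∧ (x0 ∨ F)))
  →3  (x0 ∧ T) ∧ ¬((F ∨ ¬F) ∧ (¬x0 ∧ (x0 ∨ F)))
  →4  x0 ∧ ¬((F ∨ ¬F) ∧ (¬x0 ∧ (x0 ∨ F)))
  →5  x0 ∧ (¬(F ∨ ¬F) ∨ ¬(¬x0 ∧ (x0 ∨ F)))
  →6  x0 ∧ ((¬F ∧ ¬¬F) ∨ ¬(¬x0 ∧ (x0 ∨ F)))
  →7  x0 ∧ ((T ∧ ¬¬F) ∨ ¬(¬x0 ∧ (x0 ∨ F)))
  →8  x0 ∧ (¬¬F ∨ ¬(¬x0 ∧ (x0 ∨ F)))
  →9  x0 ∧ (F ∨ ¬(¬x0 ∧ (x0 ∨ F)))
  →10  x0 ∧ ¬(¬x0 ∧ (x0 ∨ F))
  →11  x0 ∧ (¬¬x0 ∨ ¬(x0 ∨ F))
  →12  x0 ∧ (x0 ∨ ¬(x0 ∨ F))
  →13  x0 ∧ (x0 ∨ (¬x0 ∧ ¬F))
  →14  x0 ∧ (x0 ∨ (¬x0 ∧ T))
  →15  x0 ∧ (x0 ∨ ¬x0)

Answer: normal form = x0 ∧ (x0 ∨ ¬x0)  (in 15 steps)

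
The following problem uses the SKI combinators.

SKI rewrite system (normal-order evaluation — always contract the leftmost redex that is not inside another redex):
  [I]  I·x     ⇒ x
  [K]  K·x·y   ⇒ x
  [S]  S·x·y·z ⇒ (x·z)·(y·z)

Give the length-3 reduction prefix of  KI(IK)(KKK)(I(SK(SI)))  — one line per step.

  start: KI(IK)(KKK)(I(SK(SI)))
  step 1: I(KKK)(I(SK(SI)))
  step 2: KKK(I(SK(SI)))
  step 3: K(I(SK(SI)))

Answer: after 3 steps: K(I(SK(SI)))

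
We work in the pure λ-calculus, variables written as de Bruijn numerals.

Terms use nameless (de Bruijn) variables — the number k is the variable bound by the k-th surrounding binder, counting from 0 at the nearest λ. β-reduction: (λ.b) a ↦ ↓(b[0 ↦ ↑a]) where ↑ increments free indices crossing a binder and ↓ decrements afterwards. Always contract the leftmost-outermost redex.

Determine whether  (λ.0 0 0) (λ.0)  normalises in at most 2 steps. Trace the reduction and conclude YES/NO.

  start: (λ.0 0 0) (λ.0)
  step 1: (λ.0) (λ.0) (λ.0)
  step 2: (λ.0) (λ.0)

Answer: NO — after 2 steps the term is (λ.0) (λ.0), not yet normal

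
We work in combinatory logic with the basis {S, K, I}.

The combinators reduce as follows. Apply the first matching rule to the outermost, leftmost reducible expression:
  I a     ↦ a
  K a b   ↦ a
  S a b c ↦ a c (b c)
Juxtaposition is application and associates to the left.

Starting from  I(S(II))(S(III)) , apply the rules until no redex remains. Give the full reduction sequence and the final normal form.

Answer: normal form = SI(SI)  (in 4 steps)

Working:
  start: I(S(II))(S(III))
  →1  S(II)(S(III))
  →2  SI(S(III))
  →3  SI(S(II))
  →4  SI(SI)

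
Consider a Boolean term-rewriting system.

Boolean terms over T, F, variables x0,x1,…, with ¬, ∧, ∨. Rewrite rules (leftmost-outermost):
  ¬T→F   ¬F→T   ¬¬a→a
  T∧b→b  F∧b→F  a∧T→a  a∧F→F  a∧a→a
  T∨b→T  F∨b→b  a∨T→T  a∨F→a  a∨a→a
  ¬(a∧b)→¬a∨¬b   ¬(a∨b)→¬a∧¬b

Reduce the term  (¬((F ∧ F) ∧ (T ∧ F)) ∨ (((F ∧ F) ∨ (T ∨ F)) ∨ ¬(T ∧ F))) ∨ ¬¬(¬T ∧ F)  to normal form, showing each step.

  start: (¬((F ∧ F) ∧ (T ∧ F)) ∨ (((F ∧ F) ∨ (T ∨ F)) ∨ ¬(T ∧ F))) ∨ ¬¬(¬T ∧ F)
  →1  ((¬(F ∧ F) ∨ ¬(T ∧ F)) ∨ (((F ∧ F) ∨ (T ∨ F)) ∨ ¬(T ∧ F))) ∨ ¬¬(¬T ∧ F)
  →2  (((¬F ∨ ¬F) ∨ ¬(T ∧ F)) ∨ (((F ∧ F) ∨ (T ∨ F)) ∨ ¬(T ∧ F))) ∨ ¬¬(¬T ∧ F)
  →3  ((¬F ∨ ¬(T ∧ F)) ∨ (((F ∧ F) ∨ (T ∨ F)) ∨ ¬(T ∧ F))) ∨ ¬¬(¬T ∧ F)
  →4  ((T ∨ ¬(T ∧ F)) ∨ (((F ∧ F) ∨ (T ∨ F)) ∨ ¬(T ∧ F))) ∨ ¬¬(¬T ∧ F)
  →5  (T ∨ (((F ∧ F) ∨ (T ∨ F)) ∨ ¬(T ∧ F))) ∨ ¬¬(¬T ∧ F)
  →6  T ∨ ¬¬(¬T ∧ F)
  →7  T

Answer: normal form = T  (in 7 steps)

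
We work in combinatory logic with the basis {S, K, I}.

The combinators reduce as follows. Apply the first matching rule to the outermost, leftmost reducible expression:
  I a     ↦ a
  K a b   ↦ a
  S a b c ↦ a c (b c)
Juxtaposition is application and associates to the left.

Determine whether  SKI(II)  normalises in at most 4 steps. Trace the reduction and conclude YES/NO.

Answer: YES — reaches normal form I in 3 ≤ 4 steps

Working:
  start: SKI(II)
  step 1: K(II)(I(II))
  step 2: II
  step 3: I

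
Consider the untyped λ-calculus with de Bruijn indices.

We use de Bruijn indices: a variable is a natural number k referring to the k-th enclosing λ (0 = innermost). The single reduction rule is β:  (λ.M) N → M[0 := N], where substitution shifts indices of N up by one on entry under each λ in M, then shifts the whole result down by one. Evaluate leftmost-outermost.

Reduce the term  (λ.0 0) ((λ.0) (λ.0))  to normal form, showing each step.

Answer: normal form = λ.0  (in 4 steps)

Reduction:
  start: (λ.0 0) ((λ.0) (λ.0))
  [1] (λ.0) (λ.0) ((λ.0) (λ.0))
  [2] (λ.0) ((λ.0) (λ.0))
  [3] (λ.0) (λ.0)
  [4] λ.0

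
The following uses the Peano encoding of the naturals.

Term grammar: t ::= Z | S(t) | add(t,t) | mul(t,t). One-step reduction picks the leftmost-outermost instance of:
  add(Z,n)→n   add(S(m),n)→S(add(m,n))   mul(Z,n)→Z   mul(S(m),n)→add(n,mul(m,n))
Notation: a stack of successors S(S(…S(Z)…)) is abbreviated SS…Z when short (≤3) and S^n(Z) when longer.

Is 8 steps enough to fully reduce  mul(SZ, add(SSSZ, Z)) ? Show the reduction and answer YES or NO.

  start: mul(SZ, add(SSSZ, Z))
  →1  add(add(SSSZ, Z), mul(Z, add(SSSZ, Z)))
  →2  add(S(add(SSZ, Z)), mul(Z, add(SSSZ, Z)))
  →3  S(add(add(SSZ, Z), mul(Z, add(SSSZ, Z))))
  →4  S(add(S(add(SZ, Z)), mul(Z, add(SSSZ, Z))))
  →5  S(S(add(add(SZ, Z), mul(Z, add(SSSZ, Z)))))
  →6  S(S(add(S(add(Z, Z)), mul(Z, add(SSSZ, Z)))))
  →7  S(S(S(add(add(Z, Z), mul(Z, add(SSSZ, Z))))))
  →8  S(S(S(add(Z, mul(Z, add(SSSZ, Z))))))

Answer: NO — after 8 steps the term is S(S(S(add(Z, mul(Z, add(SSSZ, Z)))))), not yet normal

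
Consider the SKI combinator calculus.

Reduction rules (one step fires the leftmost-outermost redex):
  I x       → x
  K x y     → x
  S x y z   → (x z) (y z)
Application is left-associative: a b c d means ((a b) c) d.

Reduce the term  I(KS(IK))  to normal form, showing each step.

  start: I(KS(IK))
  [1] KS(IK)
  [2] S

Answer: normal form = S  (in 2 steps)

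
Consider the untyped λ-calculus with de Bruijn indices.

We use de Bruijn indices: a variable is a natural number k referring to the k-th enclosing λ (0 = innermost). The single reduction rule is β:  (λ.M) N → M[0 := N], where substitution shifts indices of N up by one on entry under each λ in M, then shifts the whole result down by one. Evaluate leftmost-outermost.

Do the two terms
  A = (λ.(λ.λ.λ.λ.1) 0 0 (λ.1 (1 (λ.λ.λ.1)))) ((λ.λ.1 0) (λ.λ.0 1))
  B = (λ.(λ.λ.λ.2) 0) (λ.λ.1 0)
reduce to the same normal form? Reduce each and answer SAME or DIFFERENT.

Term A:
  start: (λ.(λ.λ.λ.λ.1) 0 0 (λ.1 (1 (λ.λ.λ.1)))) ((λ.λ.1 0) (λ.λ.0 1))
  [1] (λ.λ.λ.λ.1) ((λ.λ.1 0) (λ.λ.0 1)) ((λ.λ.1 0) (λ.λ.0 1)) (λ.(λ.λ.1 0) (λ.λ.0 1) ((λ.λ.1 0) (λ.λ.0 1) (λ.λ.λ.1)))
  [2] (λ.λ.λ.1) ((λ.λ.1 0) (λ.λ.0 1)) (λ.(λ.λ.1 0) (λ.λ.0 1) ((λ.λ.1 0) (λ.λ.0 1) (λ.λ.λ.1)))
  [3] (λ.λ.1) (λ.(λ.λ.1 0) (λ.λ.0 1) ((λ.λ.1 0) (λ.λ.0 1) (λ.λ.λ.1)))
  [4] λ.λ.(λ.λ.1 0) (λ.λ.0 1) ((λ.λ.1 0) (λ.λ.0 1) (λ.λ.λ.1))
  [5] λ.λ.(λ.(λ.λ.0 1) 0) ((λ.λ.1 0) (λ.λ.0 1) (λ.λ.λ.1))
  [6] λ.λ.(λ.λ.0 1) ((λ.λ.1 0) (λ.λ.0 1) (λ.λ.λ.1))
  [7] λ.λ.λ.0 ((λ.λ.1 0) (λ.λ.0 1) (λ.λ.λ.1))
  [8] λ.λ.λ.0 ((λ.(λ.λ.0 1) 0) (λ.λ.λ.1))
  [9] λ.λ.λ.0 ((λ.λ.0 1) (λ.λ.λ.1))
  [10] λ.λ.λ.0 (λ.0 (λ.λ.λ.1))

Term B:
  start: (λ.(λ.λ.λ.2) 0) (λ.λ.1 0)
  [1] (λ.λ.λ.2) (λ.λ.1 0)
  [2] λ.λ.λ.λ.1 0

Answer: DIFFERENT — A ⇓ λ.λ.λ.0 (λ.0 (λ.λ.λ.1)), B ⇓ λ.λ.λ.λ.1 0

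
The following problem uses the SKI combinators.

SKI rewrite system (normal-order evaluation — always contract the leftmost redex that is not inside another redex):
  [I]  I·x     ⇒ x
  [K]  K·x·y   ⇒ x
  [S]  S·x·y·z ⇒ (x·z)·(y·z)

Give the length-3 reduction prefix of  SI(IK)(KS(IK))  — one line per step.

Answer: after 3 steps: S(IK(KS(IK)))

Derivation:
  start: SI(IK)(KS(IK))
  [1] I(KS(IK))(IK(KS(IK)))
  [2] KS(IK)(IK(KS(IK)))
  [3] S(IK(KS(IK)))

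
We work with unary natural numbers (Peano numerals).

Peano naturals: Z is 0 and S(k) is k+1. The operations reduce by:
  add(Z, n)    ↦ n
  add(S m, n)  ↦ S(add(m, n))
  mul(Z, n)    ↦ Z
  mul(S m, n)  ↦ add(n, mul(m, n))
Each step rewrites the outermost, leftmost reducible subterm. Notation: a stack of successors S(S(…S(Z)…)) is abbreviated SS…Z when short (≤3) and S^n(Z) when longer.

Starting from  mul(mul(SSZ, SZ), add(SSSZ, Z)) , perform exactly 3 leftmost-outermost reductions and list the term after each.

  start: mul(mul(SSZ, SZ), add(SSSZ, Z))
  [1] mul(add(SZ, mul(SZ, SZ)), add(SSSZ, Z))
  [2] mul(S(add(Z, mul(SZ, SZ))), add(SSSZ, Z))
  [3] add(add(SSSZ, Z), mul(add(Z, mul(SZ, SZ)), add(SSSZ, Z)))

Answer: after 3 steps: add(add(SSSZ, Z), mul(add(Z, mul(SZ, SZ)), add(SSSZ, Z)))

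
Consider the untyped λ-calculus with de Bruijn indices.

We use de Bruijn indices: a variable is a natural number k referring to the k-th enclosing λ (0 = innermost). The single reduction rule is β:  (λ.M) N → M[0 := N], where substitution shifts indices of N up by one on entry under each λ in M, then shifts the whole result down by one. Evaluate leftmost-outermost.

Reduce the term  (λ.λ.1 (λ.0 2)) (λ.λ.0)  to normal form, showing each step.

  start: (λ.λ.1 (λ.0 2)) (λ.λ.0)
  →1  λ.(λ.λ.0) (λ.0 (λ.λ.0))
  →2  λ.λ.0

Answer: normal form = λ.λ.0  (in 2 steps)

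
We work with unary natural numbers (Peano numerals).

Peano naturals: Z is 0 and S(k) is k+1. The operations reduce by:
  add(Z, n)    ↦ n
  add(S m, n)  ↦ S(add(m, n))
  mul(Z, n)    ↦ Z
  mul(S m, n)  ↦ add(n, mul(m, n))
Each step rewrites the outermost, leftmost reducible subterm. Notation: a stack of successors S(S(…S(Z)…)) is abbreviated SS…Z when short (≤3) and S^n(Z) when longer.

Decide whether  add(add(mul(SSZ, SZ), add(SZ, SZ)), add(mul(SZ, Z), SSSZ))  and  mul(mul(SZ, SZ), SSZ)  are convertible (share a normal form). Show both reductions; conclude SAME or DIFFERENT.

Answer: DIFFERENT — A ⇓ S^7(Z), B ⇓ SSZ

Working:
Term A:
  start: add(add(mul(SSZ, SZ), add(SZ, SZ)), add(mul(SZ, Z), SSSZ))
  [1] add(add(add(SZ, mul(SZ, SZ)), add(SZ, SZ)), add(mul(SZ, Z), SSSZ))
  [2] add(add(S(add(Z, mul(SZ, SZ))), add(SZ, SZ)), add(mul(SZ, Z), SSSZ))
  [3] add(S(add(add(Z, mul(SZ, SZ)), add(SZ, SZ))), add(mul(SZ, Z), SSSZ))
  [4] S(add(add(add(Z, mul(SZ, SZ)), add(SZ, SZ)), add(mul(SZ, Z), SSSZ)))
  [5] S(add(add(mul(SZ, SZ), add(SZ, SZ)), add(mul(SZ, Z), SSSZ)))
  [6] S(add(add(add(SZ, mul(Z, SZ)), add(SZ, SZ)), add(mul(SZ, Z), SSSZ)))
  [7] S(add(add(S(add(Z, mul(Z, SZ))), add(SZ, SZ)), add(mul(SZ, Z), SSSZ)))
  [8] S(add(S(add(add(Z, mul(Z, SZ)), add(SZ, SZ))), add(mul(SZ, Z), SSSZ)))
  [9] S(S(add(add(add(Z, mul(Z, SZ)), add(SZ, SZ)), add(mul(SZ, Z), SSSZ))))
  [10] S(S(add(add(mul(Z, SZ), add(SZ, SZ)), add(mul(SZ, Z), SSSZ))))
  [11] S(S(add(add(Z, add(SZ, SZ)), add(mul(SZ, Z), SSSZ))))
  [12] S(S(add(add(SZ, SZ), add(mul(SZ, Z), SSSZ))))
  [13] S(S(add(S(add(Z, SZ)), add(mul(SZ, Z), SSSZ))))
  [14] S(S(S(add(add(Z, SZ), add(mul(SZ, Z), SSSZ)))))
  [15] S(S(S(add(SZ, add(mul(SZ, Z), SSSZ)))))
  [16] S(S(S(S(add(Z, add(mul(SZ, Z), SSSZ))))))
  [17] S(S(S(S(add(mul(SZ, Z), SSSZ)))))
  [18] S(S(S(S(add(add(Z, mul(Z, Z)), SSSZ)))))
  [19] S(S(S(S(add(mul(Z, Z), SSSZ)))))
  [20] S(S(S(S(add(Z, SSSZ)))))
  [21] S^7(Z)

Term B:
  start: mul(mul(SZ, SZ), SSZ)
  [1] mul(add(SZ, mul(Z, SZ)), SSZ)
  [2] mul(S(add(Z, mul(Z, SZ))), SSZ)
  [3] add(SSZ, mul(add(Z, mul(Z, SZ)), SSZ))
  [4] S(add(SZ, mul(add(Z, mul(Z, SZ)), SSZ)))
  [5] S(S(add(Z, mul(add(Z, mul(Z, SZ)), SSZ))))
  [6] S(S(mul(add(Z, mul(Z, SZ)), SSZ)))
  [7] S(S(mul(mul(Z, SZ), SSZ)))
  [8] S(S(mul(Z, SSZ)))
  [9] SSZ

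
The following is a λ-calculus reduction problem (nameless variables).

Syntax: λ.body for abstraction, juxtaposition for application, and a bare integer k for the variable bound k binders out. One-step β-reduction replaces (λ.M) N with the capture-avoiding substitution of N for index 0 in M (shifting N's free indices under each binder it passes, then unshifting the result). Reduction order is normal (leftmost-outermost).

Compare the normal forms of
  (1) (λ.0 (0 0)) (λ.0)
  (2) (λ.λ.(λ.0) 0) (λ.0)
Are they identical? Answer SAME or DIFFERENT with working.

Answer: SAME — A ⇓ λ.0, B ⇓ λ.0

Reduction:
Term A:
  start: (λ.0 (0 0)) (λ.0)
  step 1: (λ.0) ((λ.0) (λ.0))
  step 2: (λ.0) (λ.0)
  step 3: λ.0

Term B:
  start: (λ.λ.(λ.0) 0) (λ.0)
  step 1: λ.(λ.0) 0
  step 2: λ.0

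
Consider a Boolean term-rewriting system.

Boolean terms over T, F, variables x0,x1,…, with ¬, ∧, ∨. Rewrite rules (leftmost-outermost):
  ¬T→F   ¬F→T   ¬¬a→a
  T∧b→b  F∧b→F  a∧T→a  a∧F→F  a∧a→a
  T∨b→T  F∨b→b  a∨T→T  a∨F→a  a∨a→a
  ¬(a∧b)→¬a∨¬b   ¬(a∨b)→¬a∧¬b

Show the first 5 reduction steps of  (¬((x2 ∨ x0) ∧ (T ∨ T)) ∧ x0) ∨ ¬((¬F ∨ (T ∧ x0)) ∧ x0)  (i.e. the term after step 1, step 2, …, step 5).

Answer: after 5 steps: (((¬x2 ∧ ¬x0) ∨ F) ∧ x0) ∨ ¬((¬F ∨ (T ∧ x0)) ∧ x0)

Working:
  start: (¬((x2 ∨ x0) ∧ (T ∨ T)) ∧ x0) ∨ ¬((¬F ∨ (T ∧ x0)) ∧ x0)
  step 1: ((¬(x2 ∨ x0) ∨ ¬(T ∨ T)) ∧ x0) ∨ ¬((¬F ∨ (T ∧ x0)) ∧ x0)
  step 2: (((¬x2 ∧ ¬x0) ∨ ¬(T ∨ T)) ∧ x0) ∨ ¬((¬F ∨ (T ∧ x0)) ∧ x0)
  step 3: (((¬x2 ∧ ¬x0) ∨ (¬T ∧ ¬T)) ∧ x0) ∨ ¬((¬F ∨ (T ∧ x0)) ∧ x0)
  step 4: (((¬x2 ∧ ¬x0) ∨ ¬T) ∧ x0) ∨ ¬((¬F ∨ (T ∧ x0)) ∧ x0)
  step 5: (((¬x2 ∧ ¬x0) ∨ F) ∧ x0) ∨ ¬((¬F ∨ (T ∧ x0)) ∧ x0)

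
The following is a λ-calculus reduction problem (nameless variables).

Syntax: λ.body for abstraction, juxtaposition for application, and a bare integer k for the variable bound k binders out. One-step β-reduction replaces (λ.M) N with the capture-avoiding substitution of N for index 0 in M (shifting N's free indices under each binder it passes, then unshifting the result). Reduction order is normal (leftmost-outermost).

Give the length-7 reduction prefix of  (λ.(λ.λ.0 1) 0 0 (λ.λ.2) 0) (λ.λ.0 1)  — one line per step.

Answer: after 7 steps: λ.λ.0 1

Working:
  start: (λ.(λ.λ.0 1) 0 0 (λ.λ.2) 0) (λ.λ.0 1)
  step 1: (λ.λ.0 1) (λ.λ.0 1) (λ.λ.0 1) (λ.λ.λ.λ.0 1) (λ.λ.0 1)
  step 2: (λ.0 (λ.λ.0 1)) (λ.λ.0 1) (λ.λ.λ.λ.0 1) (λ.λ.0 1)
  step 3: (λ.λ.0 1) (λ.λ.0 1) (λ.λ.λ.λ.0 1) (λ.λ.0 1)
  step 4: (λ.0 (λ.λ.0 1)) (λ.λ.λ.λ.0 1) (λ.λ.0 1)
  step 5: (λ.λ.λ.λ.0 1) (λ.λ.0 1) (λ.λ.0 1)
  step 6: (λ.λ.λ.0 1) (λ.λ.0 1)
  step 7: λ.λ.0 1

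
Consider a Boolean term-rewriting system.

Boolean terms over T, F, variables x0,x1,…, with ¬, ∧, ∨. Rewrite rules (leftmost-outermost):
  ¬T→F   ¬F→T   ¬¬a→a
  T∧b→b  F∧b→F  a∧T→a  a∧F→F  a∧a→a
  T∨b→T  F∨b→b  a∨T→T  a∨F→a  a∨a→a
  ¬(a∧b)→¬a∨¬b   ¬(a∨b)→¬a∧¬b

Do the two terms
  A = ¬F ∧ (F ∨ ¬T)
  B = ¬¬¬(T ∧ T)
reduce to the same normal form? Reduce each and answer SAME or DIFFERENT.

Answer: SAME — A ⇓ F, B ⇓ F

Working:
Term A:
  start: ¬F ∧ (F ∨ ¬T)
  [1] T ∧ (F ∨ ¬T)
  [2] F ∨ ¬T
  [3] ¬T
  [4] F

Term B:
  start: ¬¬¬(T ∧ T)
  [1] ¬(T ∧ T)
  [2] ¬T ∨ ¬T
  [3] ¬T
  [4] F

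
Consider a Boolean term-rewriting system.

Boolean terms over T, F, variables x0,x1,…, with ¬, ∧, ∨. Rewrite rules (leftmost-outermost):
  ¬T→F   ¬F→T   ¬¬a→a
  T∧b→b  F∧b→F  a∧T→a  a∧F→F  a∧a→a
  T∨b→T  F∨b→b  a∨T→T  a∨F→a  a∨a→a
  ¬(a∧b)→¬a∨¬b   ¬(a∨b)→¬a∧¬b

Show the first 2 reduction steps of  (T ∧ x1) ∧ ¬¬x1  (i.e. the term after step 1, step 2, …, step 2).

Answer: after 2 steps: x1 ∧ x1

Derivation:
  start: (T ∧ x1) ∧ ¬¬x1
  →1  x1 ∧ ¬¬x1
  →2  x1 ∧ x1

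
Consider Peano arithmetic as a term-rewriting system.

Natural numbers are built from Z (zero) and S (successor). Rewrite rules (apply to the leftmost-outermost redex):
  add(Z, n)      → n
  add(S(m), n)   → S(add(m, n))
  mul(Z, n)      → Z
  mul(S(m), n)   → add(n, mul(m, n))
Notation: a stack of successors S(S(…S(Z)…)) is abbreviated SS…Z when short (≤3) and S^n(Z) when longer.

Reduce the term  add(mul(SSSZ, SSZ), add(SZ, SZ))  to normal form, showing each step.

Answer: normal form = S^8(Z)  (in 22 steps)

Working:
  start: add(mul(SSSZ, SSZ), add(SZ, SZ))
  →1  add(add(SSZ, mul(SSZ, SSZ)), add(SZ, SZ))
  →2  add(S(add(SZ, mul(SSZ, SSZ))), add(SZ, SZ))
  →3  S(add(add(SZ, mul(SSZ, SSZ)), add(SZ, SZ)))
  →4  S(add(S(add(Z, mul(SSZ, SSZ))), add(SZ, SZ)))
  →5  S(S(add(add(Z, mul(SSZ, SSZ)), add(SZ, SZ))))
  →6  S(S(add(mul(SSZ, SSZ), add(SZ, SZ))))
  →7  S(S(add(add(SSZ, mul(SZ, SSZ)), add(SZ, SZ))))
  →8  S(S(add(S(add(SZ, mul(SZ, SSZ))), add(SZ, SZ))))
  →9  S(S(S(add(add(SZ, mul(SZ, SSZ)), add(SZ, SZ)))))
  →10  S(S(S(add(S(add(Z, mul(SZ, SSZ))), add(SZ, SZ)))))
  →11  S(S(S(S(add(add(Z, mul(SZ, SSZ)), add(SZ, SZ))))))
  →12  S(S(S(S(add(mul(SZ, SSZ), add(SZ, SZ))))))
  →13  S(S(S(S(add(add(SSZ, mul(Z, SSZ)), add(SZ, SZ))))))
  →14  S(S(S(S(add(S(add(SZ, mul(Z, SSZ))), add(SZ, SZ))))))
  →15  S(S(S(S(S(add(add(SZ, mul(Z, SSZ)), add(SZ, SZ)))))))
  →16  S(S(S(S(S(add(S(add(Z, mul(Z, SSZ))), add(SZ, SZ)))))))
  →17  S(S(S(S(S(S(add(add(Z, mul(Z, SSZ)), add(SZ, SZ))))))))
  →18  S(S(S(S(S(S(add(mul(Z, SSZ), add(SZ, SZ))))))))
  →19  S(S(S(S(S(S(add(Z, add(SZ, SZ))))))))
  →20  S(S(S(S(S(S(add(SZ, SZ)))))))
  →21  S(S(S(S(S(S(S(add(Z, SZ))))))))
  →22  S^8(Z)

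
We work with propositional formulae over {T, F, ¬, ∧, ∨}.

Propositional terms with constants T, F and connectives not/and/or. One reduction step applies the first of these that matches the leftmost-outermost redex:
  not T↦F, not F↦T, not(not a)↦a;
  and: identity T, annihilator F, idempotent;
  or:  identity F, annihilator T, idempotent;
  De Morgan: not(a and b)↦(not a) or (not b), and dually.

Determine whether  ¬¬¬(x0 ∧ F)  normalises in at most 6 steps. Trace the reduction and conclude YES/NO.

  start: ¬¬¬(x0 ∧ F)
  →1  ¬(x0 ∧ F)
  →2  ¬x0 ∨ ¬F
  →3  ¬x0 ∨ T
  →4  T

Answer: YES — reaches normal form T in 4 ≤ 6 steps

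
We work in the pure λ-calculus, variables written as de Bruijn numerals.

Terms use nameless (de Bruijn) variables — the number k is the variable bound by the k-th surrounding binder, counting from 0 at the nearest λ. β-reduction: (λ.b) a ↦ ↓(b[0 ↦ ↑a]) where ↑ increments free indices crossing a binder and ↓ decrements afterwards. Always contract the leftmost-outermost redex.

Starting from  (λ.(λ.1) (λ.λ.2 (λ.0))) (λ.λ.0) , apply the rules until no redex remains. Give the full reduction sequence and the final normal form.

Answer: normal form = λ.λ.0  (in 2 steps)

Derivation:
  start: (λ.(λ.1) (λ.λ.2 (λ.0))) (λ.λ.0)
  →1  (λ.λ.λ.0) (λ.λ.(λ.λ.0) (λ.0))
  →2  λ.λ.0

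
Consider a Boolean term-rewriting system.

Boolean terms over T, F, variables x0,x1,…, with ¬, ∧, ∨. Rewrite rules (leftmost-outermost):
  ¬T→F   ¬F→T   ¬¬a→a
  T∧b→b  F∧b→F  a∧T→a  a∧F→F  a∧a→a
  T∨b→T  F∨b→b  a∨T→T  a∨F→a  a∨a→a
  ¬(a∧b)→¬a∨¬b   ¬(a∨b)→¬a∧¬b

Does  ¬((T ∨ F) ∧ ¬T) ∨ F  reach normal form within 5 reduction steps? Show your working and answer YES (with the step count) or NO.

Answer: NO — after 5 steps the term is F ∨ ¬¬T, not yet normal

Derivation:
  start: ¬((T ∨ F) ∧ ¬T) ∨ F
  step 1: ¬((T ∨ F) ∧ ¬T)
  step 2: ¬(T ∨ F) ∨ ¬¬T
  step 3: (¬T ∧ ¬F) ∨ ¬¬T
  step 4: (F ∧ ¬F) ∨ ¬¬T
  step 5: F ∨ ¬¬T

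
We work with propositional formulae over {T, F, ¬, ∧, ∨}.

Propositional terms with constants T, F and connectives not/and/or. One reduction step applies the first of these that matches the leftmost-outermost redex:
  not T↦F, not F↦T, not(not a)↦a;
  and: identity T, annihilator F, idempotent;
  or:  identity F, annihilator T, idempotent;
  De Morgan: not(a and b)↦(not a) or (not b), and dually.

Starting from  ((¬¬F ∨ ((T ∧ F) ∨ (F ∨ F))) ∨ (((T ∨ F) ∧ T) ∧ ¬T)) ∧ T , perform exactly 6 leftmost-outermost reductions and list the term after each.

  start: ((¬¬F ∨ ((T ∧ F) ∨ (F ∨ F))) ∨ (((T ∨ F) ∧ T) ∧ ¬T)) ∧ T
  [1] (¬¬F ∨ ((T ∧ F) ∨ (F ∨ F))) ∨ (((T ∨ F) ∧ T) ∧ ¬T)
  [2] (F ∨ ((T ∧ F) ∨ (F ∨ F))) ∨ (((T ∨ F) ∧ T) ∧ ¬T)
  [3] ((T ∧ F) ∨ (F ∨ F)) ∨ (((T ∨ F) ∧ T) ∧ ¬T)
  [4] (F ∨ (F ∨ F)) ∨ (((T ∨ F) ∧ T) ∧ ¬T)
  [5] (F ∨ F) ∨ (((T ∨ F) ∧ T) ∧ ¬T)
  [6] F ∨ (((T ∨ F) ∧ T) ∧ ¬T)

Answer: after 6 steps: F ∨ (((T ∨ F) ∧ T) ∧ ¬T)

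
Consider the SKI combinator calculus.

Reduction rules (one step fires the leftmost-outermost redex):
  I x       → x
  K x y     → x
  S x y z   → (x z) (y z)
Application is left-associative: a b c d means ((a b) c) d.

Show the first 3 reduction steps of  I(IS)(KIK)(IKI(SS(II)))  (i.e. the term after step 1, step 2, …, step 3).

  start: I(IS)(KIK)(IKI(SS(II)))
  step 1: IS(KIK)(IKI(SS(II)))
  step 2: S(KIK)(IKI(SS(II)))
  step 3: SI(IKI(SS(II)))

Answer: after 3 steps: SI(IKI(SS(II)))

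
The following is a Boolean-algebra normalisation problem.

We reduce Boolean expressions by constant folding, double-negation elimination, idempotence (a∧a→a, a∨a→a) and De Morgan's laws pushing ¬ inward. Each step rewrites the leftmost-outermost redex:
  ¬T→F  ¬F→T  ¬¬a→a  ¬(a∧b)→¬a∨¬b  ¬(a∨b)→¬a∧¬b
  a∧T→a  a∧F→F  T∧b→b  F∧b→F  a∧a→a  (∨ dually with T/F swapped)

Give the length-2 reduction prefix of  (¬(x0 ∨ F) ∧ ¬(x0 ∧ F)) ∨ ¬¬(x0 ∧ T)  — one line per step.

  start: (¬(x0 ∨ F) ∧ ¬(x0 ∧ F)) ∨ ¬¬(x0 ∧ T)
  →1  ((¬x0 ∧ ¬F) ∧ ¬(x0 ∧ F)) ∨ ¬¬(x0 ∧ T)
  →2  ((¬x0 ∧ T) ∧ ¬(x0 ∧ F)) ∨ ¬¬(x0 ∧ T)

Answer: after 2 steps: ((¬x0 ∧ T) ∧ ¬(x0 ∧ F)) ∨ ¬¬(x0 ∧ T)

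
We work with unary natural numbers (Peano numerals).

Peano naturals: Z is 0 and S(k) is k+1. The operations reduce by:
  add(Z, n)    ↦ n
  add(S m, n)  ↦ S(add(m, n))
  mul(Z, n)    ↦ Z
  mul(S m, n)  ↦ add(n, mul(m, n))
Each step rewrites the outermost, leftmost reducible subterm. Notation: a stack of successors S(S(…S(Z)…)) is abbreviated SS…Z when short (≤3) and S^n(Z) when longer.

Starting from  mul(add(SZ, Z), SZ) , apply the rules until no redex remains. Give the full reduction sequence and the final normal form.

  start: mul(add(SZ, Z), SZ)
  [1] mul(S(add(Z, Z)), SZ)
  [2] add(SZ, mul(add(Z, Z), SZ))
  [3] S(add(Z, mul(add(Z, Z), SZ)))
  [4] S(mul(add(Z, Z), SZ))
  [5] S(mul(Z, SZ))
  [6] SZ

Answer: normal form = SZ  (in 6 steps)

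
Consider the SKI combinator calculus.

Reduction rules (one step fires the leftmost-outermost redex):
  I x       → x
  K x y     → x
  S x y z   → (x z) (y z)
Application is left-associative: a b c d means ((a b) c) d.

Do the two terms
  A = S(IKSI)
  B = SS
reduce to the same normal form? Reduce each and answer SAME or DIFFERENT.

Answer: SAME — A ⇓ SS, B ⇓ SS

Derivation:
Term A:
  start: S(IKSI)
  step 1: S(KSI)
  step 2: SS

Term B:
  start: SS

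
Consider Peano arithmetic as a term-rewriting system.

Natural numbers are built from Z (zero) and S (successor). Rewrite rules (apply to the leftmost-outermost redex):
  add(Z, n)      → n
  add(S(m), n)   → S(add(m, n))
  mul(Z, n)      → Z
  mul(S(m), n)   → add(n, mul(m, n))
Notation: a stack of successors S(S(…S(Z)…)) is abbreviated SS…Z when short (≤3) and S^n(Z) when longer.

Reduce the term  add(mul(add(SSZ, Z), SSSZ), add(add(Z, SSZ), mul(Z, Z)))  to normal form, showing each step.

  start: add(mul(add(SSZ, Z), SSSZ), add(add(Z, SSZ), mul(Z, Z)))
  step 1: add(mul(S(add(SZ, Z)), SSSZ), add(add(Z, SSZ), mul(Z, Z)))
  step 2: add(add(SSSZ, mul(add(SZ, Z), SSSZ)), add(add(Z, SSZ), mul(Z, Z)))
  step 3: add(S(add(SSZ, mul(add(SZ, Z), SSSZ))), add(add(Z, SSZ), mul(Z, Z)))
  step 4: S(add(add(SSZ, mul(add(SZ, Z), SSSZ)), add(add(Z, SSZ), mul(Z, Z))))
  step 5: S(add(S(add(SZ, mul(add(SZ, Z), SSSZ))), add(add(Z, SSZ), mul(Z, Z))))
  step 6: S(S(add(add(SZ, mul(add(SZ, Z), SSSZ)), add(add(Z, SSZ), mul(Z, Z)))))
  step 7: S(S(add(S(add(Z, mul(add(SZ, Z), SSSZ))), add(add(Z, SSZ), mul(Z, Z)))))
  step 8: S(S(S(add(add(Z, mul(add(SZ, Z), SSSZ)), add(add(Z, SSZ), mul(Z, Z))))))
  step 9: S(S(S(add(mul(add(SZ, Z), SSSZ), add(add(Z, SSZ), mul(Z, Z))))))
  step 10: S(S(S(add(mul(S(add(Z, Z)), SSSZ), add(add(Z, SSZ), mul(Z, Z))))))
  step 11: S(S(S(add(add(SSSZ, mul(add(Z, Z), SSSZ)), add(add(Z, SSZ), mul(Z, Z))))))
  step 12: S(S(S(add(S(add(SSZ, mul(add(Z, Z), SSSZ))), add(add(Z, SSZ), mul(Z, Z))))))
  step 13: S(S(S(S(add(add(SSZ, mul(add(Z, Z), SSSZ)), add(add(Z, SSZ), mul(Z, Z)))))))
  step 14: S(S(S(S(add(S(add(SZ, mul(add(Z, Z), SSSZ))), add(add(Z, SSZ), mul(Z, Z)))))))
  step 15: S(S(S(S(S(add(add(SZ, mul(add(Z, Z), SSSZ)), add(add(Z, SSZ), mul(Z, Z))))))))
  step 16: S(S(S(S(S(add(S(add(Z, mul(add(Z, Z), SSSZ))), add(add(Z, SSZ), mul(Z, Z))))))))
  step 17: S(S(S(S(S(S(add(add(Z, mul(add(Z, Z), SSSZ)), add(add(Z, SSZ), mul(Z, Z)))))))))
  step 18: S(S(S(S(S(S(add(mul(add(Z, Z), SSSZ), add(add(Z, SSZ), mul(Z, Z)))))))))
  step 19: S(S(S(S(S(S(add(mul(Z, SSSZ), add(add(Z, SSZ), mul(Z, Z)))))))))
  step 20: S(S(S(S(S(S(add(Z, add(add(Z, SSZ), mul(Z, Z)))))))))
  step 21: S(S(S(S(S(S(add(add(Z, SSZ), mul(Z, Z))))))))
  step 22: S(S(S(S(S(S(add(SSZ, mul(Z, Z))))))))
  step 23: S(S(S(S(S(S(S(add(SZ, mul(Z, Z)))))))))
  step 24: S(S(S(S(S(S(S(S(add(Z, mul(Z, Z))))))))))
  step 25: S(S(S(S(S(S(S(S(mul(Z, Z)))))))))
  step 26: S^8(Z)

Answer: normal form = S^8(Z)  (in 26 steps)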